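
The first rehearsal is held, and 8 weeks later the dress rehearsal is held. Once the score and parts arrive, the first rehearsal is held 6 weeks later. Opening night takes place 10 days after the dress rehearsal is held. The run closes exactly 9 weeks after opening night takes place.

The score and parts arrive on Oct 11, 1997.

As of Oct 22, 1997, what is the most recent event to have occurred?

The score and parts arrive

The score and parts arrive: Oct 11, 1997.
The first rehearsal is held: Oct 11, 1997 + 6 weeks = Nov 22, 1997.
The dress rehearsal is held: Nov 22, 1997 + 8 weeks = Jan 17, 1998.
Opening night takes place: Jan 17, 1998 + 10 days = Jan 27, 1998.
The run closes: Jan 27, 1998 + 9 weeks = Mar 31, 1998.
Oct 22, 1997 falls between when the score and parts arrive (Oct 11, 1997) and when the first rehearsal is held (Nov 22, 1997).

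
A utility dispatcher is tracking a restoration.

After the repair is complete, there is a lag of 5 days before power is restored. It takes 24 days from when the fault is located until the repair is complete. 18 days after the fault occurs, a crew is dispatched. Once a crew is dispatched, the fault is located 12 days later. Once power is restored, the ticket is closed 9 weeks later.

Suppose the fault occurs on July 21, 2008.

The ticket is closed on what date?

The fault occurs: Jul 21, 2008.
A crew is dispatched: Jul 21, 2008 + 18 days = Aug 8, 2008.
The fault is located: Aug 8, 2008 + 12 days = Aug 20, 2008.
The repair is complete: Aug 20, 2008 + 24 days = Sep 13, 2008.
Power is restored: Sep 13, 2008 + 5 days = Sep 18, 2008.
The ticket is closed: Sep 18, 2008 + 9 weeks = Nov 20, 2008.

November 20, 2008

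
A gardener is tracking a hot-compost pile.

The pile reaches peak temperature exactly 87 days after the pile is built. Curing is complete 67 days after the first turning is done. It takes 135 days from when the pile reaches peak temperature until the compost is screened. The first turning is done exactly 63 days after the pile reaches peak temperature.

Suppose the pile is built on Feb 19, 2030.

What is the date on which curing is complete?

Sep 24, 2030

The pile is built: Feb 19, 2030.
The pile reaches peak temperature: Feb 19, 2030 + 87 days = May 17, 2030.
The first turning is done: May 17, 2030 + 63 days = Jul 19, 2030.
Curing is complete: Jul 19, 2030 + 67 days = Sep 24, 2030.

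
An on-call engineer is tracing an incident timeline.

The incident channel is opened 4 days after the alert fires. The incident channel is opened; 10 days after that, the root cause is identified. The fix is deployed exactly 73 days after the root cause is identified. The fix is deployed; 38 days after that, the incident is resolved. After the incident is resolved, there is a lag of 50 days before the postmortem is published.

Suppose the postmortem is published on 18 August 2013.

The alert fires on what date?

The postmortem is published: Aug 18, 2013.
The incident is resolved: Aug 18, 2013 − 50 days = Jun 29, 2013.
The fix is deployed: Jun 29, 2013 − 38 days = May 22, 2013.
The root cause is identified: May 22, 2013 − 73 days = Mar 10, 2013.
The incident channel is opened: Mar 10, 2013 − 10 days = Feb 28, 2013.
The alert fires: Feb 28, 2013 − 4 days = Feb 24, 2013.

24 February 2013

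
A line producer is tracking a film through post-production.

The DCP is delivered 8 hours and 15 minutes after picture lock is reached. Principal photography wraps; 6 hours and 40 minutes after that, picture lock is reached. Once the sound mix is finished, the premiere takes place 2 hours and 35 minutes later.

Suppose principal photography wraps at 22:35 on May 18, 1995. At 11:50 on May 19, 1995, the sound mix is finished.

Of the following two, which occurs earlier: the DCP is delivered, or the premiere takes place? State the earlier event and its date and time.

Principal photography wraps: 22:35 May 18, 1995.
Picture lock is reached: 22:35 May 18, 1995 + 6h40m = 05:15 May 19, 1995.
The DCP is delivered: 05:15 May 19, 1995 + 8h15m = 13:30 May 19, 1995.
The sound mix is finished: 11:50 May 19, 1995.
The premiere takes place: 11:50 May 19, 1995 + 2h35m = 14:25 May 19, 1995.
Comparing: the DCP is delivered at 13:30 May 19, 1995 vs the premiere takes place at 14:25 May 19, 1995. Earlier: the DCP is delivered.

The DCP is delivered — 13:30 on May 19, 1995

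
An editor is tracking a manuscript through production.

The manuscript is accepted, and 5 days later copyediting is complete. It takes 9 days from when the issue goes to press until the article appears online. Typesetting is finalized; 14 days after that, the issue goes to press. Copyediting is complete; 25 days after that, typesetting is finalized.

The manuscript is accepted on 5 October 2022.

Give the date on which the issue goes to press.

The manuscript is accepted: Oct 5, 2022.
Copyediting is complete: Oct 5, 2022 + 5 days = Oct 10, 2022.
Typesetting is finalized: Oct 10, 2022 + 25 days = Nov 4, 2022.
The issue goes to press: Nov 4, 2022 + 14 days = Nov 18, 2022.

18 November 2022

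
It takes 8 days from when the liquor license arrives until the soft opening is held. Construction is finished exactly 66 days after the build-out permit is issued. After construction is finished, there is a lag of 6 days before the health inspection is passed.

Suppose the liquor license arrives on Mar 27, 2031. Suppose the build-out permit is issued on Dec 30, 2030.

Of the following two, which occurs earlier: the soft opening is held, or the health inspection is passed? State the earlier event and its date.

The health inspection is passed — Mar 12, 2031

The liquor license arrives: Mar 27, 2031.
The soft opening is held: Mar 27, 2031 + 8 days = Apr 4, 2031.
The build-out permit is issued: Dec 30, 2030.
Construction is finished: Dec 30, 2030 + 66 days = Mar 6, 2031.
The health inspection is passed: Mar 6, 2031 + 6 days = Mar 12, 2031.
Comparing: the soft opening is held on Apr 4, 2031 vs the health inspection is passed on Mar 12, 2031. Earlier: the health inspection is passed.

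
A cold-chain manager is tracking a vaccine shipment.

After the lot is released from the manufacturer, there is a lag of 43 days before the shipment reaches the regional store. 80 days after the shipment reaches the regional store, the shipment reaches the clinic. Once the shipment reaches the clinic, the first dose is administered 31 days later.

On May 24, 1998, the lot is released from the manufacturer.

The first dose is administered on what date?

The lot is released from the manufacturer: May 24, 1998.
The shipment reaches the regional store: May 24, 1998 + 43 days = Jul 6, 1998.
The shipment reaches the clinic: Jul 6, 1998 + 80 days = Sep 24, 1998.
The first dose is administered: Sep 24, 1998 + 31 days = Oct 25, 1998.

October 25, 1998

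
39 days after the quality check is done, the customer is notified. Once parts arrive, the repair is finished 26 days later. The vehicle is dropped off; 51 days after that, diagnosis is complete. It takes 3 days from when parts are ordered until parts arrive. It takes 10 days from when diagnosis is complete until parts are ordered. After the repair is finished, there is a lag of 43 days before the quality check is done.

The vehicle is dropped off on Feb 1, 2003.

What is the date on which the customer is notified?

Jul 23, 2003

The vehicle is dropped off: Feb 1, 2003.
Diagnosis is complete: Feb 1, 2003 + 51 days = Mar 24, 2003.
Parts are ordered: Mar 24, 2003 + 10 days = Apr 3, 2003.
Parts arrive: Apr 3, 2003 + 3 days = Apr 6, 2003.
The repair is finished: Apr 6, 2003 + 26 days = May 2, 2003.
The quality check is done: May 2, 2003 + 43 days = Jun 14, 2003.
The customer is notified: Jun 14, 2003 + 39 days = Jul 23, 2003.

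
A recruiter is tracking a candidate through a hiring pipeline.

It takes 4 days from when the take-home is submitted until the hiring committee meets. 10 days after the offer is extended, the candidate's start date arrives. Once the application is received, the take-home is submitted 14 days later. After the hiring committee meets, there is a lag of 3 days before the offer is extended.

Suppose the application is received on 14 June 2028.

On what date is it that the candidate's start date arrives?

The application is received: Jun 14, 2028.
The take-home is submitted: Jun 14, 2028 + 14 days = Jun 28, 2028.
The hiring committee meets: Jun 28, 2028 + 4 days = Jul 2, 2028.
The offer is extended: Jul 2, 2028 + 3 days = Jul 5, 2028.
The candidate's start date arrives: Jul 5, 2028 + 10 days = Jul 15, 2028.

15 July 2028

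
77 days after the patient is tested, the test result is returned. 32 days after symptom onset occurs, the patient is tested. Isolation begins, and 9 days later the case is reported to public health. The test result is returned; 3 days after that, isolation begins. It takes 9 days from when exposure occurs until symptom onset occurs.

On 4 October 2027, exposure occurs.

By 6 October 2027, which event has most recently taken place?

Exposure occurs

Exposure occurs: Oct 4, 2027.
Symptom onset occurs: Oct 4, 2027 + 9 days = Oct 13, 2027.
The patient is tested: Oct 13, 2027 + 32 days = Nov 14, 2027.
The test result is returned: Nov 14, 2027 + 77 days = Jan 30, 2028.
Isolation begins: Jan 30, 2028 + 3 days = Feb 2, 2028.
The case is reported to public health: Feb 2, 2028 + 9 days = Feb 11, 2028.
Oct 6, 2027 falls between when exposure occurs (Oct 4, 2027) and when symptom onset occurs (Oct 13, 2027).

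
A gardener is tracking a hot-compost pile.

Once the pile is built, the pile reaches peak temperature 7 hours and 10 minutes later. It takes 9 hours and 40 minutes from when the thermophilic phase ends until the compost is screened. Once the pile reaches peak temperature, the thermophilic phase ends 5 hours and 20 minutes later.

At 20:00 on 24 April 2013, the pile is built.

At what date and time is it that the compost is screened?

18:10 on 25 April 2013

The pile is built: 20:00 Apr 24, 2013.
The pile reaches peak temperature: 20:00 Apr 24, 2013 + 7h10m = 03:10 Apr 25, 2013.
The thermophilic phase ends: 03:10 Apr 25, 2013 + 5h20m = 08:30 Apr 25, 2013.
The compost is screened: 08:30 Apr 25, 2013 + 9h40m = 18:10 Apr 25, 2013.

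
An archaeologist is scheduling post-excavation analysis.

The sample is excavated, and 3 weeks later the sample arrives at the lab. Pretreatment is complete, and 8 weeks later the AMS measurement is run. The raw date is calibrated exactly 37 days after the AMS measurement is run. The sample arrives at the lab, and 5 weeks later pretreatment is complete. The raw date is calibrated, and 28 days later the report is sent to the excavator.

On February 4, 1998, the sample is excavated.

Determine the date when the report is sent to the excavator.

July 31, 1998

The sample is excavated: Feb 4, 1998.
The sample arrives at the lab: Feb 4, 1998 + 3 weeks = Feb 25, 1998.
Pretreatment is complete: Feb 25, 1998 + 5 weeks = Apr 1, 1998.
The AMS measurement is run: Apr 1, 1998 + 8 weeks = May 27, 1998.
The raw date is calibrated: May 27, 1998 + 37 days = Jul 3, 1998.
The report is sent to the excavator: Jul 3, 1998 + 28 days = Jul 31, 1998.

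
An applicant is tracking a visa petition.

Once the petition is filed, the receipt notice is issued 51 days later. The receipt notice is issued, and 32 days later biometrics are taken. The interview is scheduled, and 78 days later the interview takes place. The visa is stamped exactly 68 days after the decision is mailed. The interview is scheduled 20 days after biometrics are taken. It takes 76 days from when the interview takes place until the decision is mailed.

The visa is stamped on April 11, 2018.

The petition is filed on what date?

The visa is stamped: Apr 11, 2018.
The decision is mailed: Apr 11, 2018 − 68 days = Feb 2, 2018.
The interview takes place: Feb 2, 2018 − 76 days = Nov 18, 2017.
The interview is scheduled: Nov 18, 2017 − 78 days = Sep 1, 2017.
Biometrics are taken: Sep 1, 2017 − 20 days = Aug 12, 2017.
The receipt notice is issued: Aug 12, 2017 − 32 days = Jul 11, 2017.
The petition is filed: Jul 11, 2017 − 51 days = May 21, 2017.

May 21, 2017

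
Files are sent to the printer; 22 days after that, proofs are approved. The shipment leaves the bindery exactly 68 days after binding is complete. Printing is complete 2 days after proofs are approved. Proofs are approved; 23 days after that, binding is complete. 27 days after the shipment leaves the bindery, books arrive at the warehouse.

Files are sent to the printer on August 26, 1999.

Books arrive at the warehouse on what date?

January 13, 2000

Files are sent to the printer: Aug 26, 1999.
Proofs are approved: Aug 26, 1999 + 22 days = Sep 17, 1999.
Binding is complete: Sep 17, 1999 + 23 days = Oct 10, 1999.
The shipment leaves the bindery: Oct 10, 1999 + 68 days = Dec 17, 1999.
Books arrive at the warehouse: Dec 17, 1999 + 27 days = Jan 13, 2000.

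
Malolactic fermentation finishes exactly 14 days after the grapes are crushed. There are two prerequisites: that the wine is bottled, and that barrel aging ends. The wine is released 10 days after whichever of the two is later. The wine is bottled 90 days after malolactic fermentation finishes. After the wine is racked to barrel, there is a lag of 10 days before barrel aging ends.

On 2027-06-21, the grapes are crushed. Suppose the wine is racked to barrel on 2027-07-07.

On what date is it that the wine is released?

The grapes are crushed: Jun 21, 2027.
Malolactic fermentation finishes: Jun 21, 2027 + 14 days = Jul 5, 2027.
The wine is bottled: Jul 5, 2027 + 90 days = Oct 3, 2027.
The wine is racked to barrel: Jul 7, 2027.
Barrel aging ends: Jul 7, 2027 + 10 days = Jul 17, 2027.
Both prerequisites met — the wine is bottled (Oct 3, 2027), barrel aging ends (Jul 17, 2027); the later is Oct 3, 2027.
The wine is released: Oct 3, 2027 + 10 days = Oct 13, 2027.

2027-10-13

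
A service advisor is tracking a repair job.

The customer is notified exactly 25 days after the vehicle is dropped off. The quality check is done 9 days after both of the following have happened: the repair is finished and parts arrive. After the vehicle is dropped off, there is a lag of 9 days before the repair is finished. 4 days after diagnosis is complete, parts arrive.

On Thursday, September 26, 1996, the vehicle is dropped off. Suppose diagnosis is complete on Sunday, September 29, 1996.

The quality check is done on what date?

Monday, October 14, 1996

The vehicle is dropped off: Sep 26, 1996.
The repair is finished: Sep 26, 1996 + 9 days = Oct 5, 1996.
Diagnosis is complete: Sep 29, 1996.
Parts arrive: Sep 29, 1996 + 4 days = Oct 3, 1996.
Both prerequisites met — the repair is finished (Oct 5, 1996), parts arrive (Oct 3, 1996); the later is Oct 5, 1996.
The quality check is done: Oct 5, 1996 + 9 days = Oct 14, 1996.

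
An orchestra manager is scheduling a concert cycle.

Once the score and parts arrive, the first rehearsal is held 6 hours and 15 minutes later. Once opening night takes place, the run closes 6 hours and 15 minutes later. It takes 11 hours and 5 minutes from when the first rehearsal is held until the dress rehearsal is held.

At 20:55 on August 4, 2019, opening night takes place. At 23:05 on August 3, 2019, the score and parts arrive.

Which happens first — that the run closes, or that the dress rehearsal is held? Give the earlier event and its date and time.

The dress rehearsal is held — 16:25 on August 4, 2019

Opening night takes place: 20:55 Aug 4, 2019.
The run closes: 20:55 Aug 4, 2019 + 6h15m = 03:10 Aug 5, 2019.
The score and parts arrive: 23:05 Aug 3, 2019.
The first rehearsal is held: 23:05 Aug 3, 2019 + 6h15m = 05:20 Aug 4, 2019.
The dress rehearsal is held: 05:20 Aug 4, 2019 + 11h05m = 16:25 Aug 4, 2019.
Comparing: the run closes at 03:10 Aug 5, 2019 vs the dress rehearsal is held at 16:25 Aug 4, 2019. Earlier: the dress rehearsal is held.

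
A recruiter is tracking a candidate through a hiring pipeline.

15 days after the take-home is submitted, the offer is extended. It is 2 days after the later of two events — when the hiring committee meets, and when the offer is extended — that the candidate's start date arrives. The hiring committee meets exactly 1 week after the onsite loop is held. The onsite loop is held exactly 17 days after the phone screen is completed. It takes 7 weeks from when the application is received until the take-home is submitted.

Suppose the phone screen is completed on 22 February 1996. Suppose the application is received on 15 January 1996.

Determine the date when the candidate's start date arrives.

21 March 1996

The phone screen is completed: Feb 22, 1996.
The onsite loop is held: Feb 22, 1996 + 17 days = Mar 10, 1996.
The hiring committee meets: Mar 10, 1996 + 1 week = Mar 17, 1996.
The application is received: Jan 15, 1996.
The take-home is submitted: Jan 15, 1996 + 7 weeks = Mar 4, 1996.
The offer is extended: Mar 4, 1996 + 15 days = Mar 19, 1996.
Both prerequisites met — the hiring committee meets (Mar 17, 1996), the offer is extended (Mar 19, 1996); the later is Mar 19, 1996.
The candidate's start date arrives: Mar 19, 1996 + 2 days = Mar 21, 1996.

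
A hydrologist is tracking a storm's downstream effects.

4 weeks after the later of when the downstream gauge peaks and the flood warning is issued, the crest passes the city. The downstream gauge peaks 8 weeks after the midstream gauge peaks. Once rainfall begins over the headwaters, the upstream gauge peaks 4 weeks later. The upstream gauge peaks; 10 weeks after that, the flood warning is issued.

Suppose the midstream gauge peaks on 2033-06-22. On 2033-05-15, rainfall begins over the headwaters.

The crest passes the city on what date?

2033-09-18

The midstream gauge peaks: Jun 22, 2033.
The downstream gauge peaks: Jun 22, 2033 + 8 weeks = Aug 17, 2033.
Rainfall begins over the headwaters: May 15, 2033.
The upstream gauge peaks: May 15, 2033 + 4 weeks = Jun 12, 2033.
The flood warning is issued: Jun 12, 2033 + 10 weeks = Aug 21, 2033.
Both prerequisites met — the downstream gauge peaks (Aug 17, 2033), the flood warning is issued (Aug 21, 2033); the later is Aug 21, 2033.
The crest passes the city: Aug 21, 2033 + 4 weeks = Sep 18, 2033.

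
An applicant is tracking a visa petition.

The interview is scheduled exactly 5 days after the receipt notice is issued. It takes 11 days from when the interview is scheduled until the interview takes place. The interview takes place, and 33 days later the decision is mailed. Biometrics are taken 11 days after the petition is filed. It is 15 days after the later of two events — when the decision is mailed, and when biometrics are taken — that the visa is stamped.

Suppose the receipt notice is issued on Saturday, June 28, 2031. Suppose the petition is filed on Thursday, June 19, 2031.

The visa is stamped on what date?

Sunday, August 31, 2031

The receipt notice is issued: Jun 28, 2031.
The interview is scheduled: Jun 28, 2031 + 5 days = Jul 3, 2031.
The interview takes place: Jul 3, 2031 + 11 days = Jul 14, 2031.
The decision is mailed: Jul 14, 2031 + 33 days = Aug 16, 2031.
The petition is filed: Jun 19, 2031.
Biometrics are taken: Jun 19, 2031 + 11 days = Jun 30, 2031.
Both prerequisites met — the decision is mailed (Aug 16, 2031), biometrics are taken (Jun 30, 2031); the later is Aug 16, 2031.
The visa is stamped: Aug 16, 2031 + 15 days = Aug 31, 2031.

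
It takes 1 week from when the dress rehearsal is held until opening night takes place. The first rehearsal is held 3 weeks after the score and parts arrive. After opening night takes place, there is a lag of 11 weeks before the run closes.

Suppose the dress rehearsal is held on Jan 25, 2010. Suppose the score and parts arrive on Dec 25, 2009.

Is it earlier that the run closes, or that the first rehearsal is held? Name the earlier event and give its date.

The first rehearsal is held — Jan 15, 2010

The dress rehearsal is held: Jan 25, 2010.
Opening night takes place: Jan 25, 2010 + 1 week = Feb 1, 2010.
The run closes: Feb 1, 2010 + 11 weeks = Apr 19, 2010.
The score and parts arrive: Dec 25, 2009.
The first rehearsal is held: Dec 25, 2009 + 3 weeks = Jan 15, 2010.
Comparing: the run closes on Apr 19, 2010 vs the first rehearsal is held on Jan 15, 2010. Earlier: the first rehearsal is held.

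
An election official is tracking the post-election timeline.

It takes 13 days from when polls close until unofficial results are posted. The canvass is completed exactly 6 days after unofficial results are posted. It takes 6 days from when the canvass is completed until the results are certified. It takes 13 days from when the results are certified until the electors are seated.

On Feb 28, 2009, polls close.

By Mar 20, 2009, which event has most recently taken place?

Polls close: Feb 28, 2009.
Unofficial results are posted: Feb 28, 2009 + 13 days = Mar 13, 2009.
The canvass is completed: Mar 13, 2009 + 6 days = Mar 19, 2009.
The results are certified: Mar 19, 2009 + 6 days = Mar 25, 2009.
The electors are seated: Mar 25, 2009 + 13 days = Apr 7, 2009.
Mar 20, 2009 falls between when the canvass is completed (Mar 19, 2009) and when the results are certified (Mar 25, 2009).

The canvass is completed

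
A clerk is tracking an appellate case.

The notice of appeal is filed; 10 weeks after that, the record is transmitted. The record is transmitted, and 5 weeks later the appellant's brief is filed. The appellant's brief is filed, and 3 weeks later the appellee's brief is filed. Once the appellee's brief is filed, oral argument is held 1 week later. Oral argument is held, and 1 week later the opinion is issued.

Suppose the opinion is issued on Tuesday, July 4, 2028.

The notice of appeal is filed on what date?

The opinion is issued: Jul 4, 2028.
Oral argument is held: Jul 4, 2028 − 1 week = Jun 27, 2028.
The appellee's brief is filed: Jun 27, 2028 − 1 week = Jun 20, 2028.
The appellant's brief is filed: Jun 20, 2028 − 3 weeks = May 30, 2028.
The record is transmitted: May 30, 2028 − 5 weeks = Apr 25, 2028.
The notice of appeal is filed: Apr 25, 2028 − 10 weeks = Feb 15, 2028.

Tuesday, February 15, 2028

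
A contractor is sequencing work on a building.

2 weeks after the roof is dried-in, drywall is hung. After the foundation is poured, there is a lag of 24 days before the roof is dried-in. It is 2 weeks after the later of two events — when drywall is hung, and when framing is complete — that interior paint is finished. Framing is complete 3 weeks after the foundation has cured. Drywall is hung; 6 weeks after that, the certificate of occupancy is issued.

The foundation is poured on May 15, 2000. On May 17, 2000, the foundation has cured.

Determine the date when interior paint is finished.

July 6, 2000

The foundation is poured: May 15, 2000.
The roof is dried-in: May 15, 2000 + 24 days = Jun 8, 2000.
Drywall is hung: Jun 8, 2000 + 2 weeks = Jun 22, 2000.
The foundation has cured: May 17, 2000.
Framing is complete: May 17, 2000 + 3 weeks = Jun 7, 2000.
Both prerequisites met — drywall is hung (Jun 22, 2000), framing is complete (Jun 7, 2000); the later is Jun 22, 2000.
Interior paint is finished: Jun 22, 2000 + 2 weeks = Jul 6, 2000.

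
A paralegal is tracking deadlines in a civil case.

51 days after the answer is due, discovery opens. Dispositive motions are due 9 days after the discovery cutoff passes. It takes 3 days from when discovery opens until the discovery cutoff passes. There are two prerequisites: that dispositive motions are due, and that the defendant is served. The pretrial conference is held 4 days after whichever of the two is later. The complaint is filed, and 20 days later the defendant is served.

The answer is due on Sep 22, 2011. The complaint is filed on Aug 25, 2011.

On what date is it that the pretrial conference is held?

The answer is due: Sep 22, 2011.
Discovery opens: Sep 22, 2011 + 51 days = Nov 12, 2011.
The discovery cutoff passes: Nov 12, 2011 + 3 days = Nov 15, 2011.
Dispositive motions are due: Nov 15, 2011 + 9 days = Nov 24, 2011.
The complaint is filed: Aug 25, 2011.
The defendant is served: Aug 25, 2011 + 20 days = Sep 14, 2011.
Both prerequisites met — dispositive motions are due (Nov 24, 2011), the defendant is served (Sep 14, 2011); the later is Nov 24, 2011.
The pretrial conference is held: Nov 24, 2011 + 4 days = Nov 28, 2011.

Nov 28, 2011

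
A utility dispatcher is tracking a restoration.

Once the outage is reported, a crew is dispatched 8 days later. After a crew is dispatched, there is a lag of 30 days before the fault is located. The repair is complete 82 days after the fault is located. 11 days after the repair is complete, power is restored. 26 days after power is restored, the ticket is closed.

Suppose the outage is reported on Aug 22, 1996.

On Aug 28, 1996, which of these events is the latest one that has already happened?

The outage is reported

The outage is reported: Aug 22, 1996.
A crew is dispatched: Aug 22, 1996 + 8 days = Aug 30, 1996.
The fault is located: Aug 30, 1996 + 30 days = Sep 29, 1996.
The repair is complete: Sep 29, 1996 + 82 days = Dec 20, 1996.
Power is restored: Dec 20, 1996 + 11 days = Dec 31, 1996.
The ticket is closed: Dec 31, 1996 + 26 days = Jan 26, 1997.
Aug 28, 1996 falls between when the outage is reported (Aug 22, 1996) and when a crew is dispatched (Aug 30, 1996).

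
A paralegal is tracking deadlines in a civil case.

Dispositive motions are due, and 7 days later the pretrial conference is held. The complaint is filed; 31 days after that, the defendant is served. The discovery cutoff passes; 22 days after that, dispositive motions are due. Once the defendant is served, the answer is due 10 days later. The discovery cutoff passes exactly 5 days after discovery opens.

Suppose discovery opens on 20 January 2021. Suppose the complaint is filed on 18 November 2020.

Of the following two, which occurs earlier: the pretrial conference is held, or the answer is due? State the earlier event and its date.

The answer is due — 29 December 2020

Discovery opens: Jan 20, 2021.
The discovery cutoff passes: Jan 20, 2021 + 5 days = Jan 25, 2021.
Dispositive motions are due: Jan 25, 2021 + 22 days = Feb 16, 2021.
The pretrial conference is held: Feb 16, 2021 + 7 days = Feb 23, 2021.
The complaint is filed: Nov 18, 2020.
The defendant is served: Nov 18, 2020 + 31 days = Dec 19, 2020.
The answer is due: Dec 19, 2020 + 10 days = Dec 29, 2020.
Comparing: the pretrial conference is held on Feb 23, 2021 vs the answer is due on Dec 29, 2020. Earlier: the answer is due.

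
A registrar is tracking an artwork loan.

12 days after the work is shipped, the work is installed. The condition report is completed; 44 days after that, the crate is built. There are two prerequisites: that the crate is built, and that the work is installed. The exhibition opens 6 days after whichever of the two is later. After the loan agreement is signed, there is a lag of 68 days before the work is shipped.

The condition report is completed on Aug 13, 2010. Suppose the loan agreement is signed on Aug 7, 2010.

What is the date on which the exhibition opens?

Nov 1, 2010

The condition report is completed: Aug 13, 2010.
The crate is built: Aug 13, 2010 + 44 days = Sep 26, 2010.
The loan agreement is signed: Aug 7, 2010.
The work is shipped: Aug 7, 2010 + 68 days = Oct 14, 2010.
The work is installed: Oct 14, 2010 + 12 days = Oct 26, 2010.
Both prerequisites met — the crate is built (Sep 26, 2010), the work is installed (Oct 26, 2010); the later is Oct 26, 2010.
The exhibition opens: Oct 26, 2010 + 6 days = Nov 1, 2010.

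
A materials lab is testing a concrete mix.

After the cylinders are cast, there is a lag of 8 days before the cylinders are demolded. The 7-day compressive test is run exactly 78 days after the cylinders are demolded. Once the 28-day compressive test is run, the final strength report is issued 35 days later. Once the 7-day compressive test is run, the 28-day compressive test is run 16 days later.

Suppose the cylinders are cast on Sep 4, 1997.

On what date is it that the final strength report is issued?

Jan 19, 1998

The cylinders are cast: Sep 4, 1997.
The cylinders are demolded: Sep 4, 1997 + 8 days = Sep 12, 1997.
The 7-day compressive test is run: Sep 12, 1997 + 78 days = Nov 29, 1997.
The 28-day compressive test is run: Nov 29, 1997 + 16 days = Dec 15, 1997.
The final strength report is issued: Dec 15, 1997 + 35 days = Jan 19, 1998.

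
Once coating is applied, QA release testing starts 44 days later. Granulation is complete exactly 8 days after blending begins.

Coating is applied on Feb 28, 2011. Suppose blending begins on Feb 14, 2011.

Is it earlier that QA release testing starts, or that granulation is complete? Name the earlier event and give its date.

Coating is applied: Feb 28, 2011.
QA release testing starts: Feb 28, 2011 + 44 days = Apr 13, 2011.
Blending begins: Feb 14, 2011.
Granulation is complete: Feb 14, 2011 + 8 days = Feb 22, 2011.
Comparing: QA release testing starts on Apr 13, 2011 vs granulation is complete on Feb 22, 2011. Earlier: granulation is complete.

Granulation is complete — Feb 22, 2011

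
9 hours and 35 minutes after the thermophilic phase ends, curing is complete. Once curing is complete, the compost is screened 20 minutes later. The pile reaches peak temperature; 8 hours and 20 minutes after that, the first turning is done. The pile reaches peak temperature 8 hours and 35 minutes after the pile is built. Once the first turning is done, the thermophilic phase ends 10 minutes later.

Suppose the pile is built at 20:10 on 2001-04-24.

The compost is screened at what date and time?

The pile is built: 20:10 Apr 24, 2001.
The pile reaches peak temperature: 20:10 Apr 24, 2001 + 8h35m = 04:45 Apr 25, 2001.
The first turning is done: 04:45 Apr 25, 2001 + 8h20m = 13:05 Apr 25, 2001.
The thermophilic phase ends: 13:05 Apr 25, 2001 + 10m = 13:15 Apr 25, 2001.
Curing is complete: 13:15 Apr 25, 2001 + 9h35m = 22:50 Apr 25, 2001.
The compost is screened: 22:50 Apr 25, 2001 + 20m = 23:10 Apr 25, 2001.

23:10 on 2001-04-25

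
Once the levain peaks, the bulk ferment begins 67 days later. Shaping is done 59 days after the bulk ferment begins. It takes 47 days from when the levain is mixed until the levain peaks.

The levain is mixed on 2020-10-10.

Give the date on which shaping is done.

The levain is mixed: Oct 10, 2020.
The levain peaks: Oct 10, 2020 + 47 days = Nov 26, 2020.
The bulk ferment begins: Nov 26, 2020 + 67 days = Feb 1, 2021.
Shaping is done: Feb 1, 2021 + 59 days = Apr 1, 2021.

2021-04-01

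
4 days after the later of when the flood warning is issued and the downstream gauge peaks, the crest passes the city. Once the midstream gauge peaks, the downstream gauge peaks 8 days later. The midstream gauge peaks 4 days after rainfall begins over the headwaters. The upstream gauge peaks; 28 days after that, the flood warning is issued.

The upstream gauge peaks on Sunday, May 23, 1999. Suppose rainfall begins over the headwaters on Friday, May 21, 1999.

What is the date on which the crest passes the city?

Thursday, June 24, 1999

The upstream gauge peaks: May 23, 1999.
The flood warning is issued: May 23, 1999 + 28 days = Jun 20, 1999.
Rainfall begins over the headwaters: May 21, 1999.
The midstream gauge peaks: May 21, 1999 + 4 days = May 25, 1999.
The downstream gauge peaks: May 25, 1999 + 8 days = Jun 2, 1999.
Both prerequisites met — the flood warning is issued (Jun 20, 1999), the downstream gauge peaks (Jun 2, 1999); the later is Jun 20, 1999.
The crest passes the city: Jun 20, 1999 + 4 days = Jun 24, 1999.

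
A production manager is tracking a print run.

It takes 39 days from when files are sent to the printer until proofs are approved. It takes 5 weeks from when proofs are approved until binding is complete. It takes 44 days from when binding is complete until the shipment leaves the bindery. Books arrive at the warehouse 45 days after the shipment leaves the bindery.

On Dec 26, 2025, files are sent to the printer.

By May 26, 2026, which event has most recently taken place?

Files are sent to the printer: Dec 26, 2025.
Proofs are approved: Dec 26, 2025 + 39 days = Feb 3, 2026.
Binding is complete: Feb 3, 2026 + 5 weeks = Mar 10, 2026.
The shipment leaves the bindery: Mar 10, 2026 + 44 days = Apr 23, 2026.
Books arrive at the warehouse: Apr 23, 2026 + 45 days = Jun 7, 2026.
May 26, 2026 falls between when the shipment leaves the bindery (Apr 23, 2026) and when books arrive at the warehouse (Jun 7, 2026).

The shipment leaves the bindery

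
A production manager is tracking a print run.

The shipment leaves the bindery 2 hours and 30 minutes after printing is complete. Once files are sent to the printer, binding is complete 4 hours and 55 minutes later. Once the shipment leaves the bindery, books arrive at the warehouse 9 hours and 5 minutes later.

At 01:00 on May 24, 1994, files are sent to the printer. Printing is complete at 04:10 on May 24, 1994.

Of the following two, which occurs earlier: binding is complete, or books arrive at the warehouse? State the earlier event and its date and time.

Binding is complete — 05:55 on May 24, 1994

Files are sent to the printer: 01:00 May 24, 1994.
Binding is complete: 01:00 May 24, 1994 + 4h55m = 05:55 May 24, 1994.
Printing is complete: 04:10 May 24, 1994.
The shipment leaves the bindery: 04:10 May 24, 1994 + 2h30m = 06:40 May 24, 1994.
Books arrive at the warehouse: 06:40 May 24, 1994 + 9h05m = 15:45 May 24, 1994.
Comparing: binding is complete at 05:55 May 24, 1994 vs books arrive at the warehouse at 15:45 May 24, 1994. Earlier: binding is complete.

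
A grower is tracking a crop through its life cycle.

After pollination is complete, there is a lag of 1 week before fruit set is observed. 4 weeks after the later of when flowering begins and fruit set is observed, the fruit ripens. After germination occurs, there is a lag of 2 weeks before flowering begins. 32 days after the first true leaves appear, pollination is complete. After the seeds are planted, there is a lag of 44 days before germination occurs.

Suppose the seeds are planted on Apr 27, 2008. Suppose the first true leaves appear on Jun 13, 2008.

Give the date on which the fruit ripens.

The seeds are planted: Apr 27, 2008.
Germination occurs: Apr 27, 2008 + 44 days = Jun 10, 2008.
Flowering begins: Jun 10, 2008 + 2 weeks = Jun 24, 2008.
The first true leaves appear: Jun 13, 2008.
Pollination is complete: Jun 13, 2008 + 32 days = Jul 15, 2008.
Fruit set is observed: Jul 15, 2008 + 1 week = Jul 22, 2008.
Both prerequisites met — flowering begins (Jun 24, 2008), fruit set is observed (Jul 22, 2008); the later is Jul 22, 2008.
The fruit ripens: Jul 22, 2008 + 4 weeks = Aug 19, 2008.

Aug 19, 2008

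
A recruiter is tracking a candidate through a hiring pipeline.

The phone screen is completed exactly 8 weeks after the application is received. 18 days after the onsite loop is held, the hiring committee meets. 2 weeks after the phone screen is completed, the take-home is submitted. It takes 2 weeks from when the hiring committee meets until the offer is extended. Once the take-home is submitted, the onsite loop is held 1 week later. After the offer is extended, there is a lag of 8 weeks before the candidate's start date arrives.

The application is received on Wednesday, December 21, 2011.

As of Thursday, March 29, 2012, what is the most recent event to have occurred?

The hiring committee meets

The application is received: Dec 21, 2011.
The phone screen is completed: Dec 21, 2011 + 8 weeks = Feb 15, 2012.
The take-home is submitted: Feb 15, 2012 + 2 weeks = Feb 29, 2012.
The onsite loop is held: Feb 29, 2012 + 1 week = Mar 7, 2012.
The hiring committee meets: Mar 7, 2012 + 18 days = Mar 25, 2012.
The offer is extended: Mar 25, 2012 + 2 weeks = Apr 8, 2012.
The candidate's start date arrives: Apr 8, 2012 + 8 weeks = Jun 3, 2012.
Mar 29, 2012 falls between when the hiring committee meets (Mar 25, 2012) and when the offer is extended (Apr 8, 2012).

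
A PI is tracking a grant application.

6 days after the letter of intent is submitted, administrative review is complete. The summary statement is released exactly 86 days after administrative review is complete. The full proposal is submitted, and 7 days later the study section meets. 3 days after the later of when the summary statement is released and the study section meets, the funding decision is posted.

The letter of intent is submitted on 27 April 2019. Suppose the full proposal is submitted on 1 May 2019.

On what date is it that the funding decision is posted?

The letter of intent is submitted: Apr 27, 2019.
Administrative review is complete: Apr 27, 2019 + 6 days = May 3, 2019.
The summary statement is released: May 3, 2019 + 86 days = Jul 28, 2019.
The full proposal is submitted: May 1, 2019.
The study section meets: May 1, 2019 + 7 days = May 8, 2019.
Both prerequisites met — the summary statement is released (Jul 28, 2019), the study section meets (May 8, 2019); the later is Jul 28, 2019.
The funding decision is posted: Jul 28, 2019 + 3 days = Jul 31, 2019.

31 July 2019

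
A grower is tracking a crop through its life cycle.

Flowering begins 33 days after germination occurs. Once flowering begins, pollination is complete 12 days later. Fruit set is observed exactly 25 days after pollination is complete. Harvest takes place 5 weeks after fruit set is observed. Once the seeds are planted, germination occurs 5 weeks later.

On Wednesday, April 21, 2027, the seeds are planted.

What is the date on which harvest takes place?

Wednesday, September 8, 2027

The seeds are planted: Apr 21, 2027.
Germination occurs: Apr 21, 2027 + 5 weeks = May 26, 2027.
Flowering begins: May 26, 2027 + 33 days = Jun 28, 2027.
Pollination is complete: Jun 28, 2027 + 12 days = Jul 10, 2027.
Fruit set is observed: Jul 10, 2027 + 25 days = Aug 4, 2027.
Harvest takes place: Aug 4, 2027 + 5 weeks = Sep 8, 2027.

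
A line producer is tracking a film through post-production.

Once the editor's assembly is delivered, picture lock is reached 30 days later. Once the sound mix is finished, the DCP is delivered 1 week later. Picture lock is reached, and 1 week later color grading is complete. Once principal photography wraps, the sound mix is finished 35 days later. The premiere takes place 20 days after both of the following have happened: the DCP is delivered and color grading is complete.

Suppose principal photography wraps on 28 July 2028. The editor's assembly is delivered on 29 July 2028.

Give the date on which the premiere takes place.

28 September 2028

Principal photography wraps: Jul 28, 2028.
The sound mix is finished: Jul 28, 2028 + 35 days = Sep 1, 2028.
The DCP is delivered: Sep 1, 2028 + 1 week = Sep 8, 2028.
The editor's assembly is delivered: Jul 29, 2028.
Picture lock is reached: Jul 29, 2028 + 30 days = Aug 28, 2028.
Color grading is complete: Aug 28, 2028 + 1 week = Sep 4, 2028.
Both prerequisites met — the DCP is delivered (Sep 8, 2028), color grading is complete (Sep 4, 2028); the later is Sep 8, 2028.
The premiere takes place: Sep 8, 2028 + 20 days = Sep 28, 2028.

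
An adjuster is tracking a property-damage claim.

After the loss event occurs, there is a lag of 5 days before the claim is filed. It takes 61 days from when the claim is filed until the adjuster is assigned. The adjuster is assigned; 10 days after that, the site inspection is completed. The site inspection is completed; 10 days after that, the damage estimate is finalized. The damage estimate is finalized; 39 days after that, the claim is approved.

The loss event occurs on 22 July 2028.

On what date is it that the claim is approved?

24 November 2028

The loss event occurs: Jul 22, 2028.
The claim is filed: Jul 22, 2028 + 5 days = Jul 27, 2028.
The adjuster is assigned: Jul 27, 2028 + 61 days = Sep 26, 2028.
The site inspection is completed: Sep 26, 2028 + 10 days = Oct 6, 2028.
The damage estimate is finalized: Oct 6, 2028 + 10 days = Oct 16, 2028.
The claim is approved: Oct 16, 2028 + 39 days = Nov 24, 2028.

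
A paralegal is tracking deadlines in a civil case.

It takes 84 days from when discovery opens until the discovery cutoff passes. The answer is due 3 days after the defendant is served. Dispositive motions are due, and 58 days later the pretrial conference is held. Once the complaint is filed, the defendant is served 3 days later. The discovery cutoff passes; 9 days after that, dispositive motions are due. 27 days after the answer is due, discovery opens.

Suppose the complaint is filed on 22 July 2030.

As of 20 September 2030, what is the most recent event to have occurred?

The complaint is filed: Jul 22, 2030.
The defendant is served: Jul 22, 2030 + 3 days = Jul 25, 2030.
The answer is due: Jul 25, 2030 + 3 days = Jul 28, 2030.
Discovery opens: Jul 28, 2030 + 27 days = Aug 24, 2030.
The discovery cutoff passes: Aug 24, 2030 + 84 days = Nov 16, 2030.
Dispositive motions are due: Nov 16, 2030 + 9 days = Nov 25, 2030.
The pretrial conference is held: Nov 25, 2030 + 58 days = Jan 22, 2031.
Sep 20, 2030 falls between when discovery opens (Aug 24, 2030) and when the discovery cutoff passes (Nov 16, 2030).

Discovery opens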